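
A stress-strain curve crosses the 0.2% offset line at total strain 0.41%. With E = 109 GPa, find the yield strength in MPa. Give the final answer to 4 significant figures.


Offset strain = 0.002
Elastic strain at yield = total_strain - offset = 4.1e-03 - 0.002 = 2.1e-03
sigma_y = E * elastic_strain = 109000 * 2.1e-03
sigma_y = 228.9 MPa


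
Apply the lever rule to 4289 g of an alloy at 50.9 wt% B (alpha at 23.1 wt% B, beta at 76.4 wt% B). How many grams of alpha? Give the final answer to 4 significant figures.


f_alpha = (C_beta - C0) / (C_beta - C_alpha)
f_alpha = (76.4 - 50.9) / (76.4 - 23.1) = 0.478424
m_alpha = f_alpha * m_total = 0.478424 * 4289 = 2052 g


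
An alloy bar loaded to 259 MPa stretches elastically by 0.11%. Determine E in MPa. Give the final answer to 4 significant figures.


E = sigma / epsilon
epsilon = 0.11% = 1.1e-03
E = 259 / 1.1e-03
E = 235500 MPa


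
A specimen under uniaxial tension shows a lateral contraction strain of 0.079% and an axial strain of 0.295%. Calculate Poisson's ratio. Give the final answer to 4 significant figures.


nu = -epsilon_lat / epsilon_axial
Lateral strain is contraction (negative), so using magnitudes:
nu = 0.079 / 0.295
nu = 0.2678


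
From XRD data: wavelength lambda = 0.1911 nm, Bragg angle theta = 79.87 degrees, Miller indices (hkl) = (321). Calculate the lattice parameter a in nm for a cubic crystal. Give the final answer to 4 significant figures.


d = lambda / (2*sin(theta))
d = 0.1911 / (2*sin(79.87 deg))
d = 0.0970631 nm
a = d * sqrt(h^2+k^2+l^2) = 0.0970631 * sqrt(14)
a = 0.3632 nm


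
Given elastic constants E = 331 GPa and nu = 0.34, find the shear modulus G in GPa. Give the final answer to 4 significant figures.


G = E / (2*(1+nu))
G = 331 / (2*(1+0.34))
G = 123.5 GPa


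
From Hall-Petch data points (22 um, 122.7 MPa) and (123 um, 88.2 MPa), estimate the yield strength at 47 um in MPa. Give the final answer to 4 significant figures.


sigma_y = sigma0 + k / sqrt(d)
1/sqrt(d1) = 1/sqrt(2.2e-05) = 213.201;  1/sqrt(d2) = 90.167
k = (sigma1 - sigma2) / (1/sqrt(d1) - 1/sqrt(d2)) = (122.7 - 88.2) / (213.201 - 90.167) = 0.280411 MPa*m^0.5
sigma0 = sigma1 - k/sqrt(d1) = 122.7 - 0.280411*213.201 = 62.9162 MPa
sigma_y(d3) = 62.9162 + 0.280411 / sqrt(4.7e-05) = 103.8 MPa


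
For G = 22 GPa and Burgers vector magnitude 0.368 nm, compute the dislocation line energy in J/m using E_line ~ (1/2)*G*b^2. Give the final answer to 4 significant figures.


E = G*b^2/2
b = 0.368 nm = 3.68e-10 m
G = 22 GPa = 2.2e+10 Pa
E = 0.5 * 2.2e+10 * (3.68e-10)^2
E = 1.49e-09 J/m


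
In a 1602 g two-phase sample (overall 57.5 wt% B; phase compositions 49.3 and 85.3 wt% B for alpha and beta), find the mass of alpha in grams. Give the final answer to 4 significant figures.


f_alpha = (C_beta - C0) / (C_beta - C_alpha)
f_alpha = (85.3 - 57.5) / (85.3 - 49.3) = 0.772222
m_alpha = f_alpha * m_total = 0.772222 * 1602 = 1237 g


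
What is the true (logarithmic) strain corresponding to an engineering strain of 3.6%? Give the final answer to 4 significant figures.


epsilon_true = ln(1 + epsilon_eng)
epsilon_true = ln(1 + 0.036)
epsilon_true = 0.03537


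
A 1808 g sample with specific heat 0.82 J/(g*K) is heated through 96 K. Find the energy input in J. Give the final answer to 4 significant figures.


Q = m * cp * dT
Q = 1808 * 0.82 * 96
Q = 142300 J


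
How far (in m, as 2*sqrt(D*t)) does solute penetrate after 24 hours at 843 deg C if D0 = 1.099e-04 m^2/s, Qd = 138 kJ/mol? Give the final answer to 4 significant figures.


Step 1: D = D0 * exp(-Qd/(R*T))
T = 1116.15 K
D = 1.099e-04 * exp(-138e3 / (8.314 * 1116.15)) = 3.82393e-11 m^2/s
Step 2: L = 2*sqrt(D*t)
t = 24 h = 86400 s
L = 2*sqrt(3.82393e-11 * 86400) = 3.635e-03 m


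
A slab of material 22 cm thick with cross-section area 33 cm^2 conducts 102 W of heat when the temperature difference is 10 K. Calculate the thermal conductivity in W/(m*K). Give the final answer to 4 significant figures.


k = Q*L / (A*dT)
L = 0.22 m, A = 3.3e-03 m^2
k = 102 * 0.22 / (3.3e-03 * 10)
k = 680 W/(m*K)


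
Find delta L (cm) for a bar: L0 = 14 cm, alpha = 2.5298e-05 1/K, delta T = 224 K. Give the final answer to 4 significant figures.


dL = L0 * alpha * dT
dL = 14 * 2.5298e-05 * 224
dL = 0.07933 cm


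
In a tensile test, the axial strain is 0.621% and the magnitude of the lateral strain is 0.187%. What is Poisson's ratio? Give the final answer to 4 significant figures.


nu = -epsilon_lat / epsilon_axial
Lateral strain is contraction (negative), so using magnitudes:
nu = 0.187 / 0.621
nu = 0.3011


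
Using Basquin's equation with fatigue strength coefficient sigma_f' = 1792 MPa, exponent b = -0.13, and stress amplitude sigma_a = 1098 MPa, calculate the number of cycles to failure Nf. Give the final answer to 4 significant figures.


sigma_a = sigma_f' * (2*Nf)^b
2*Nf = (sigma_a / sigma_f')^(1/b)
2*Nf = (1098 / 1792)^(1/-0.13)
2*Nf = 43.294
Nf = 21.65 cycles


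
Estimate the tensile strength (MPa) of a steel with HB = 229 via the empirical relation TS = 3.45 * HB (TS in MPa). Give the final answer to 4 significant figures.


TS (MPa) = 3.45 * HB
TS = 3.45 * 229
TS = 790.1 MPa


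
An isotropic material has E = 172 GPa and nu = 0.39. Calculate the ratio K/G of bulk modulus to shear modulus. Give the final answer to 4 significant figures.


G = E / (2*(1+nu))
G = 172 / (2*(1+0.39)) = 61.8705 GPa
K = E / (3*(1-2*nu))
K = 172 / (3*(1-2*0.39)) = 260.606 GPa
K/G = 260.606 / 61.8705 = 4.212


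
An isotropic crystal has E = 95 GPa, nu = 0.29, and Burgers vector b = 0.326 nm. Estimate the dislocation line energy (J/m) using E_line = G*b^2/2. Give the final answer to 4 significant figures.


Step 1: G = E / (2*(1+nu))
G = 95 / (2*(1+0.29)) = 36.8217 GPa = 3.68217e+10 Pa
Step 2: E_line = G*b^2/2
b = 0.326 nm = 3.26e-10 m
E_line = 0.5 * 3.68217e+10 * (3.26e-10)^2 = 1.957e-09 J/m


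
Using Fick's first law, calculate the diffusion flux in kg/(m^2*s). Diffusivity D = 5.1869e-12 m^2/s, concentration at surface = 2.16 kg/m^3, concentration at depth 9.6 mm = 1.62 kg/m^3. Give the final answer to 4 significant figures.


J = -D * (dC/dx) = D * (C1 - C2) / dx
J = 5.1869e-12 * (2.16 - 1.62) / 9.6e-03
J = 2.918e-10 kg/(m^2*s)


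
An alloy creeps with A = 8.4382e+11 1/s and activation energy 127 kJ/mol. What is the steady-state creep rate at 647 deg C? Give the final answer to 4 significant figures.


rate = A * exp(-Q / (R*T))
T = 647 + 273.15 = 920.15 K
rate = 8.4382e+11 * exp(-127e3 / (8.314 * 920.15))
rate = 52060 1/s


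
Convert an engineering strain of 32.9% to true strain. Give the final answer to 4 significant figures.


epsilon_true = ln(1 + epsilon_eng)
epsilon_true = ln(1 + 0.329)
epsilon_true = 0.2844


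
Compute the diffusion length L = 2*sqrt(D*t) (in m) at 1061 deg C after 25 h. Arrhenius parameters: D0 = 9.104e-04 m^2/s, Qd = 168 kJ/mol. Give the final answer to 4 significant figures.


Step 1: D = D0 * exp(-Qd/(R*T))
T = 1334.15 K
D = 9.104e-04 * exp(-168e3 / (8.314 * 1334.15)) = 2.4069e-10 m^2/s
Step 2: L = 2*sqrt(D*t)
t = 25 h = 90000 s
L = 2*sqrt(2.4069e-10 * 90000) = 9.309e-03 m


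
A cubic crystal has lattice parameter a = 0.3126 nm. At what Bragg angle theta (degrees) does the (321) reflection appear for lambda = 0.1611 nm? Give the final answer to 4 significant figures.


d = a / sqrt(h^2+k^2+l^2)
d = 0.3126 / sqrt(14) = 0.0835459 nm
lambda = 2*d*sin(theta)  =>  sin(theta) = lambda / (2*d)
sin(theta) = 0.1611 / (2 * 0.0835459) = 0.964141
theta = 74.61 deg


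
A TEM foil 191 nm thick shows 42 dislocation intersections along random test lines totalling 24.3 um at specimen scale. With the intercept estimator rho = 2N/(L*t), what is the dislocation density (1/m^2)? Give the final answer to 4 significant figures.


rho = 2N / (L * t)
L = 24.3 um = 2.43e-05 m, t = 191 nm = 1.91e-07 m
rho = 2 * 42 / (2.43e-05 * 1.91e-07)
rho = 1.81e+13 1/m^2


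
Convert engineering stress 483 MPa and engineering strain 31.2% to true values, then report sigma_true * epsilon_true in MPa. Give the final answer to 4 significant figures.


sigma_true = sigma_eng * (1 + epsilon_eng)
sigma_true = 483 * (1 + 0.312) = 633.696 MPa
epsilon_true = ln(1 + epsilon_eng)
epsilon_true = ln(1 + 0.312) = 0.271553
sigma_true * epsilon_true = 633.696 * 0.271553 = 172.1 MPa


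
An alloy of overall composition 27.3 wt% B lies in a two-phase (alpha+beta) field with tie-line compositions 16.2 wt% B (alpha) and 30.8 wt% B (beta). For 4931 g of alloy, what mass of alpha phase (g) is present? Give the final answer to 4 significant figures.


f_alpha = (C_beta - C0) / (C_beta - C_alpha)
f_alpha = (30.8 - 27.3) / (30.8 - 16.2) = 0.239726
m_alpha = f_alpha * m_total = 0.239726 * 4931 = 1182 g


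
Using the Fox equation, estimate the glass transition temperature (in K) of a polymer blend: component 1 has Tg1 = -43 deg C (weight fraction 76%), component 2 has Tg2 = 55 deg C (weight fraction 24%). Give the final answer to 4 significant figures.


1/Tg = w1/Tg1 + w2/Tg2 (in Kelvin)
Tg1 = 230.15 K, Tg2 = 328.15 K
1/Tg = 0.76/230.15 + 0.24/328.15
Tg = 247.9 K


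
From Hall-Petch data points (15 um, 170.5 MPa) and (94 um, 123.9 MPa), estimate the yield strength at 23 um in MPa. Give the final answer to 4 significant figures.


sigma_y = sigma0 + k / sqrt(d)
1/sqrt(d1) = 1/sqrt(1.5e-05) = 258.199;  1/sqrt(d2) = 103.142
k = (sigma1 - sigma2) / (1/sqrt(d1) - 1/sqrt(d2)) = (170.5 - 123.9) / (258.199 - 103.142) = 0.300535 MPa*m^0.5
sigma0 = sigma1 - k/sqrt(d1) = 170.5 - 0.300535*258.199 = 92.9022 MPa
sigma_y(d3) = 92.9022 + 0.300535 / sqrt(2.3e-05) = 155.6 MPa


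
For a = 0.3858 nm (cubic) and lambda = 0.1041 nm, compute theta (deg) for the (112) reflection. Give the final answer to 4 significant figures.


d = a / sqrt(h^2+k^2+l^2)
d = 0.3858 / sqrt(6) = 0.157502 nm
lambda = 2*d*sin(theta)  =>  sin(theta) = lambda / (2*d)
sin(theta) = 0.1041 / (2 * 0.157502) = 0.330472
theta = 19.3 deg


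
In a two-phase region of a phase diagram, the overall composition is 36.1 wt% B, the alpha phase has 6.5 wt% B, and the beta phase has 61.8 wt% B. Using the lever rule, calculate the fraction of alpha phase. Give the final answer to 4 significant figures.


f_alpha = (C_beta - C0) / (C_beta - C_alpha)
f_alpha = (61.8 - 36.1) / (61.8 - 6.5)
f_alpha = 0.4647


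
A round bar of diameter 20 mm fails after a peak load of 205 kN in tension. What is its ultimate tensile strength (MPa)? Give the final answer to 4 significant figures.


A0 = pi*(d/2)^2 = pi*(20/2)^2 = 314.159 mm^2
UTS = F_max / A0 = 205*1000 / 314.159
UTS = 652.5 MPa


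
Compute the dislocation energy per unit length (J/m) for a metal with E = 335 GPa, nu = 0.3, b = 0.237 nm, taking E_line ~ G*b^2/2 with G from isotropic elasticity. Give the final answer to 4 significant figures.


Step 1: G = E / (2*(1+nu))
G = 335 / (2*(1+0.3)) = 128.846 GPa = 1.28846e+11 Pa
Step 2: E_line = G*b^2/2
b = 0.237 nm = 2.37e-10 m
E_line = 0.5 * 1.28846e+11 * (2.37e-10)^2 = 3.619e-09 J/m


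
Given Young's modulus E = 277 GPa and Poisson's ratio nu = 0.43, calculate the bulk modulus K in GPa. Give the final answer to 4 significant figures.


K = E / (3*(1-2*nu))
K = 277 / (3*(1-2*0.43))
K = 659.5 GPa


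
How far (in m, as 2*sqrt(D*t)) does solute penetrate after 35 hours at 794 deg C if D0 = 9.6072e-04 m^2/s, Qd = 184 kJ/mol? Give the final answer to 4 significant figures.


Step 1: D = D0 * exp(-Qd/(R*T))
T = 1067.15 K
D = 9.6072e-04 * exp(-184e3 / (8.314 * 1067.15)) = 9.4597e-13 m^2/s
Step 2: L = 2*sqrt(D*t)
t = 35 h = 126000 s
L = 2*sqrt(9.4597e-13 * 126000) = 6.905e-04 m


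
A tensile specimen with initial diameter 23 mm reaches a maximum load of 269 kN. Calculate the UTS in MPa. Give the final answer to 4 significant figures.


A0 = pi*(d/2)^2 = pi*(23/2)^2 = 415.476 mm^2
UTS = F_max / A0 = 269*1000 / 415.476
UTS = 647.5 MPa


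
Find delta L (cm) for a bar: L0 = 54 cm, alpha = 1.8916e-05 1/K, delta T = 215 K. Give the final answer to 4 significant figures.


dL = L0 * alpha * dT
dL = 54 * 1.8916e-05 * 215
dL = 0.2196 cm


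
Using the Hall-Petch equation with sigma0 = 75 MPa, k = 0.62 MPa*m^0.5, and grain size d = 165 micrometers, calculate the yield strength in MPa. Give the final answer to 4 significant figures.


sigma_y = sigma0 + k / sqrt(d)
d = 165 um = 1.65e-04 m
sigma_y = 75 + 0.62 / sqrt(1.65e-04)
sigma_y = 123.3 MPa


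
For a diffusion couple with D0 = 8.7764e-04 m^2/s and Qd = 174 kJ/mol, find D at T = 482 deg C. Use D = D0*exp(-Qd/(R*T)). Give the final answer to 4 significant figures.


D = D0 * exp(-Qd / (R*T))
T = 755.15 K
D = 8.7764e-04 * exp(-174e3 / (8.314 * 755.15))
D = 8.074e-16 m^2/s


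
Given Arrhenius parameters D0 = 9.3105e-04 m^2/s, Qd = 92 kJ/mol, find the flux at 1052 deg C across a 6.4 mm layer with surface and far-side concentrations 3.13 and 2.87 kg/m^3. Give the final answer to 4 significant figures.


Step 1: D = D0 * exp(-Qd/(R*T))
T = 1052 + 273.15 = 1325.15 K
D = 9.3105e-04 * exp(-92e3 / (8.314 * 1325.15)) = 2.19986e-07 m^2/s
Step 2: J = D * (C1 - C2) / dx
J = 2.19986e-07 * (3.13 - 2.87) / 6.4e-03
J = 8.937e-06 kg/(m^2*s)


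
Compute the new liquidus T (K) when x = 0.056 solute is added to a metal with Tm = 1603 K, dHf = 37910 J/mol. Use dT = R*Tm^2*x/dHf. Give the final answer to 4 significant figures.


dT = R*Tm^2*x / dHf
dT = 8.314 * 1603^2 * 0.056 / 37910
dT = 31.5581 K
T_new = 1603 - 31.5581 = 1571 K


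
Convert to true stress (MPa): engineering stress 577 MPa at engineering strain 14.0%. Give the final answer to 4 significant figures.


sigma_true = sigma_eng * (1 + epsilon_eng)
sigma_true = 577 * (1 + 0.14)
sigma_true = 657.8 MPa


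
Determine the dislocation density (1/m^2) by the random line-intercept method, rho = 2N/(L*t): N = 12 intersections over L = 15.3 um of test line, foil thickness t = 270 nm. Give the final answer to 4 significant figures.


rho = 2N / (L * t)
L = 15.3 um = 1.53e-05 m, t = 270 nm = 2.7e-07 m
rho = 2 * 12 / (1.53e-05 * 2.7e-07)
rho = 5.81e+12 1/m^2


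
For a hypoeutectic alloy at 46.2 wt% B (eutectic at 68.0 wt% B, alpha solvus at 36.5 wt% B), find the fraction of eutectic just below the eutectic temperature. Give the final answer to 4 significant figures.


f_primary = (C_e - C0) / (C_e - C_alpha_max)
f_primary = (68.0 - 46.2) / (68.0 - 36.5)
f_primary = 0.692063
f_eutectic = 1 - 0.692063 = 0.3079


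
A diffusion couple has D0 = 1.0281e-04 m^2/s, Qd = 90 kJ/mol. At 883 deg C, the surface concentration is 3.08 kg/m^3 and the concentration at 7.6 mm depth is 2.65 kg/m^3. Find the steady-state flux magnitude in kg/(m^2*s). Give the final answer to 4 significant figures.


Step 1: D = D0 * exp(-Qd/(R*T))
T = 883 + 273.15 = 1156.15 K
D = 1.0281e-04 * exp(-90e3 / (8.314 * 1156.15)) = 8.82481e-09 m^2/s
Step 2: J = D * (C1 - C2) / dx
J = 8.82481e-09 * (3.08 - 2.65) / 7.6e-03
J = 4.993e-07 kg/(m^2*s)


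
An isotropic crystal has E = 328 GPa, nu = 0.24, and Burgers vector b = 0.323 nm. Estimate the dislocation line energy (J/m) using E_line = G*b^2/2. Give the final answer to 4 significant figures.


Step 1: G = E / (2*(1+nu))
G = 328 / (2*(1+0.24)) = 132.258 GPa = 1.32258e+11 Pa
Step 2: E_line = G*b^2/2
b = 0.323 nm = 3.23e-10 m
E_line = 0.5 * 1.32258e+11 * (3.23e-10)^2 = 6.899e-09 J/m


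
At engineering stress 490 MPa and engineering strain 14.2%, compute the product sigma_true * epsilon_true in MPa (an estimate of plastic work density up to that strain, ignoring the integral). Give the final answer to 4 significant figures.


sigma_true = sigma_eng * (1 + epsilon_eng)
sigma_true = 490 * (1 + 0.142) = 559.58 MPa
epsilon_true = ln(1 + epsilon_eng)
epsilon_true = ln(1 + 0.142) = 0.132781
sigma_true * epsilon_true = 559.58 * 0.132781 = 74.3 MPa


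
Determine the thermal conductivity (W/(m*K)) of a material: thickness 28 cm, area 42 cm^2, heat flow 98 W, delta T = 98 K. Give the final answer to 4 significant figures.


k = Q*L / (A*dT)
L = 0.28 m, A = 4.2e-03 m^2
k = 98 * 0.28 / (4.2e-03 * 98)
k = 66.67 W/(m*K)


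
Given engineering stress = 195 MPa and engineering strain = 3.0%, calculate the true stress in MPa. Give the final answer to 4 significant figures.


sigma_true = sigma_eng * (1 + epsilon_eng)
sigma_true = 195 * (1 + 0.03)
sigma_true = 200.9 MPa


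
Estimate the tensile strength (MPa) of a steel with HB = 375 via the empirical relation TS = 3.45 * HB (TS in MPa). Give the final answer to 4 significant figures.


TS (MPa) = 3.45 * HB
TS = 3.45 * 375
TS = 1294 MPa


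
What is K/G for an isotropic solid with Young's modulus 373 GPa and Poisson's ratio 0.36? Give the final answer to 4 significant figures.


G = E / (2*(1+nu))
G = 373 / (2*(1+0.36)) = 137.132 GPa
K = E / (3*(1-2*nu))
K = 373 / (3*(1-2*0.36)) = 444.048 GPa
K/G = 444.048 / 137.132 = 3.238


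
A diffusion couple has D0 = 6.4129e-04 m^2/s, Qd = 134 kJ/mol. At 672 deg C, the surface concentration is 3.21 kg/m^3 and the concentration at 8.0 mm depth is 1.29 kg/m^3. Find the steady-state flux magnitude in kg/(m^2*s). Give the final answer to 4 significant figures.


Step 1: D = D0 * exp(-Qd/(R*T))
T = 672 + 273.15 = 945.15 K
D = 6.4129e-04 * exp(-134e3 / (8.314 * 945.15)) = 2.51852e-11 m^2/s
Step 2: J = D * (C1 - C2) / dx
J = 2.51852e-11 * (3.21 - 1.29) / 8e-03
J = 6.044e-09 kg/(m^2*s)


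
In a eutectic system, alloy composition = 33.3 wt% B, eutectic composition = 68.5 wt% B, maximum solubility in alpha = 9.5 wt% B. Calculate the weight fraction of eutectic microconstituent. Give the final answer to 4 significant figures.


f_primary = (C_e - C0) / (C_e - C_alpha_max)
f_primary = (68.5 - 33.3) / (68.5 - 9.5)
f_primary = 0.59661
f_eutectic = 1 - 0.59661 = 0.4034


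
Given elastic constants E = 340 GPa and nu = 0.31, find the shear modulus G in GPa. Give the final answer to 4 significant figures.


G = E / (2*(1+nu))
G = 340 / (2*(1+0.31))
G = 129.8 GPa


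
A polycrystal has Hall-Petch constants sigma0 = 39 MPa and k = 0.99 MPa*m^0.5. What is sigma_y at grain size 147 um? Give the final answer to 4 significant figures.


sigma_y = sigma0 + k / sqrt(d)
d = 147 um = 1.47e-04 m
sigma_y = 39 + 0.99 / sqrt(1.47e-04)
sigma_y = 120.7 MPa


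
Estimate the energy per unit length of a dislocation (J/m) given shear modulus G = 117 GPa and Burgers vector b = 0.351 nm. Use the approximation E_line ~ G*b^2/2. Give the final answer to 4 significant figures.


E = G*b^2/2
b = 0.351 nm = 3.51e-10 m
G = 117 GPa = 1.17e+11 Pa
E = 0.5 * 1.17e+11 * (3.51e-10)^2
E = 7.207e-09 J/m


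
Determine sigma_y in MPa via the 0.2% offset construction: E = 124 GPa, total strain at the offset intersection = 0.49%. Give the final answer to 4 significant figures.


Offset strain = 0.002
Elastic strain at yield = total_strain - offset = 4.9e-03 - 0.002 = 2.9e-03
sigma_y = E * elastic_strain = 124000 * 2.9e-03
sigma_y = 359.6 MPa


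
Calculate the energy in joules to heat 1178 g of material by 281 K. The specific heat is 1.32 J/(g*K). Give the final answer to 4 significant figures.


Q = m * cp * dT
Q = 1178 * 1.32 * 281
Q = 436900 J


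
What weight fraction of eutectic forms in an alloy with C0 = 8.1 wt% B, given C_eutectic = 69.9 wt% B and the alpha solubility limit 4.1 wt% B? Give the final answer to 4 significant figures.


f_primary = (C_e - C0) / (C_e - C_alpha_max)
f_primary = (69.9 - 8.1) / (69.9 - 4.1)
f_primary = 0.93921
f_eutectic = 1 - 0.93921 = 0.06079


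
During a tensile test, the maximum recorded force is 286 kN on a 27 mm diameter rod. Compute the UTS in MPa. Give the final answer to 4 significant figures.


A0 = pi*(d/2)^2 = pi*(27/2)^2 = 572.555 mm^2
UTS = F_max / A0 = 286*1000 / 572.555
UTS = 499.5 MPa


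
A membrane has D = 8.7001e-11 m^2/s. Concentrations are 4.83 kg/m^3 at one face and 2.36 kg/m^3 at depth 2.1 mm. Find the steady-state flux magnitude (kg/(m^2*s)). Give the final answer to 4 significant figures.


J = -D * (dC/dx) = D * (C1 - C2) / dx
J = 8.7001e-11 * (4.83 - 2.36) / 2.1e-03
J = 1.023e-07 kg/(m^2*s)


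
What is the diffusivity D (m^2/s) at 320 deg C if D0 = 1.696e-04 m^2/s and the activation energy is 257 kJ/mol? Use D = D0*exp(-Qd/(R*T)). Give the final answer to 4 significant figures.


D = D0 * exp(-Qd / (R*T))
T = 593.15 K
D = 1.696e-04 * exp(-257e3 / (8.314 * 593.15))
D = 3.948e-27 m^2/s


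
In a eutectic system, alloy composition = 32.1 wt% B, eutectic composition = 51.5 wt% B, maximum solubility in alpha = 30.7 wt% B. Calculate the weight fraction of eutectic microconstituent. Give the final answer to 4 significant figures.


f_primary = (C_e - C0) / (C_e - C_alpha_max)
f_primary = (51.5 - 32.1) / (51.5 - 30.7)
f_primary = 0.932692
f_eutectic = 1 - 0.932692 = 0.06731


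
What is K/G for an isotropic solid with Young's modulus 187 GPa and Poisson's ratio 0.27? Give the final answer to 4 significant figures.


G = E / (2*(1+nu))
G = 187 / (2*(1+0.27)) = 73.622 GPa
K = E / (3*(1-2*nu))
K = 187 / (3*(1-2*0.27)) = 135.507 GPa
K/G = 135.507 / 73.622 = 1.841


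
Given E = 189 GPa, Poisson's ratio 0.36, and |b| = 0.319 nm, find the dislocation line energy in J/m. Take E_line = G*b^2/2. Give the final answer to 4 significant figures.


Step 1: G = E / (2*(1+nu))
G = 189 / (2*(1+0.36)) = 69.4853 GPa = 6.94853e+10 Pa
Step 2: E_line = G*b^2/2
b = 0.319 nm = 3.19e-10 m
E_line = 0.5 * 6.94853e+10 * (3.19e-10)^2 = 3.535e-09 J/m


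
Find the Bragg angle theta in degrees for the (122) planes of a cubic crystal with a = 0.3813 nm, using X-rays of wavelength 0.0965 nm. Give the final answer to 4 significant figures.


d = a / sqrt(h^2+k^2+l^2)
d = 0.3813 / sqrt(9) = 0.1271 nm
lambda = 2*d*sin(theta)  =>  sin(theta) = lambda / (2*d)
sin(theta) = 0.0965 / (2 * 0.1271) = 0.379622
theta = 22.31 deg


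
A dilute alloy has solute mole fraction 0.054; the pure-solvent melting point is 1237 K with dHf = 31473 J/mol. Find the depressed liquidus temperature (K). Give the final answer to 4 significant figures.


dT = R*Tm^2*x / dHf
dT = 8.314 * 1237^2 * 0.054 / 31473
dT = 21.8276 K
T_new = 1237 - 21.8276 = 1215 K


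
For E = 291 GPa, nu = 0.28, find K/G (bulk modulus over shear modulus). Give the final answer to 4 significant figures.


G = E / (2*(1+nu))
G = 291 / (2*(1+0.28)) = 113.672 GPa
K = E / (3*(1-2*nu))
K = 291 / (3*(1-2*0.28)) = 220.455 GPa
K/G = 220.455 / 113.672 = 1.939


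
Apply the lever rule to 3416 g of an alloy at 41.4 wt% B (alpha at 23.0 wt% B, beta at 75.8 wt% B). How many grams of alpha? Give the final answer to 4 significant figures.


f_alpha = (C_beta - C0) / (C_beta - C_alpha)
f_alpha = (75.8 - 41.4) / (75.8 - 23.0) = 0.651515
m_alpha = f_alpha * m_total = 0.651515 * 3416 = 2226 g


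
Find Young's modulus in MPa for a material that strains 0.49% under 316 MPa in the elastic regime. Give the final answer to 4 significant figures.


E = sigma / epsilon
epsilon = 0.49% = 4.9e-03
E = 316 / 4.9e-03
E = 64490 MPa


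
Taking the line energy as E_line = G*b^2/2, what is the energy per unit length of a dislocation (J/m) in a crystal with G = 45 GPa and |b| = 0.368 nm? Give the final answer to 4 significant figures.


E = G*b^2/2
b = 0.368 nm = 3.68e-10 m
G = 45 GPa = 4.5e+10 Pa
E = 0.5 * 4.5e+10 * (3.68e-10)^2
E = 3.047e-09 J/m


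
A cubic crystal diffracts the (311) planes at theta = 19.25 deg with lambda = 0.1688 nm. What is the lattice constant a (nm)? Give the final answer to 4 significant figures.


d = lambda / (2*sin(theta))
d = 0.1688 / (2*sin(19.25 deg))
d = 0.255998 nm
a = d * sqrt(h^2+k^2+l^2) = 0.255998 * sqrt(11)
a = 0.849 nm


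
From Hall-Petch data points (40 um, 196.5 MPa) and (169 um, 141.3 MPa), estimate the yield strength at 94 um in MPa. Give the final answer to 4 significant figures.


sigma_y = sigma0 + k / sqrt(d)
1/sqrt(d1) = 1/sqrt(4e-05) = 158.114;  1/sqrt(d2) = 76.9231
k = (sigma1 - sigma2) / (1/sqrt(d1) - 1/sqrt(d2)) = (196.5 - 141.3) / (158.114 - 76.9231) = 0.67988 MPa*m^0.5
sigma0 = sigma1 - k/sqrt(d1) = 196.5 - 0.67988*158.114 = 89.0015 MPa
sigma_y(d3) = 89.0015 + 0.67988 / sqrt(9.4e-05) = 159.1 MPa


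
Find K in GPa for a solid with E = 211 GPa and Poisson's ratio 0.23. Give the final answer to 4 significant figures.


K = E / (3*(1-2*nu))
K = 211 / (3*(1-2*0.23))
K = 130.2 GPa


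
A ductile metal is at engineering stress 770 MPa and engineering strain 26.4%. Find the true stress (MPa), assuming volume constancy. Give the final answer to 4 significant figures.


sigma_true = sigma_eng * (1 + epsilon_eng)
sigma_true = 770 * (1 + 0.264)
sigma_true = 973.3 MPa


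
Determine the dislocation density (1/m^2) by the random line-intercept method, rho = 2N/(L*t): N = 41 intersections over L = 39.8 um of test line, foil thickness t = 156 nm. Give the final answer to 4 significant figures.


rho = 2N / (L * t)
L = 39.8 um = 3.98e-05 m, t = 156 nm = 1.56e-07 m
rho = 2 * 41 / (3.98e-05 * 1.56e-07)
rho = 1.321e+13 1/m^2


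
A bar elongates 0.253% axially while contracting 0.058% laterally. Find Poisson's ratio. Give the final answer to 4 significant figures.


nu = -epsilon_lat / epsilon_axial
Lateral strain is contraction (negative), so using magnitudes:
nu = 0.058 / 0.253
nu = 0.2292


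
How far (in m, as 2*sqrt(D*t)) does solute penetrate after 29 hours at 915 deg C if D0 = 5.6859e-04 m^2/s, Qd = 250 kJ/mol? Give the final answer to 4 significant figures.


Step 1: D = D0 * exp(-Qd/(R*T))
T = 1188.15 K
D = 5.6859e-04 * exp(-250e3 / (8.314 * 1188.15)) = 5.80299e-15 m^2/s
Step 2: L = 2*sqrt(D*t)
t = 29 h = 104400 s
L = 2*sqrt(5.80299e-15 * 104400) = 4.923e-05 m


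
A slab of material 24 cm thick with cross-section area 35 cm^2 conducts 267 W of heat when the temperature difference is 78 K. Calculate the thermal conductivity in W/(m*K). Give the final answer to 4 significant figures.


k = Q*L / (A*dT)
L = 0.24 m, A = 3.5e-03 m^2
k = 267 * 0.24 / (3.5e-03 * 78)
k = 234.7 W/(m*K)


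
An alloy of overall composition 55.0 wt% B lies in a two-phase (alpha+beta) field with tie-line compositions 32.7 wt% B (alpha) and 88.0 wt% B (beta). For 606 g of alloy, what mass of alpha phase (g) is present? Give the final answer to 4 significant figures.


f_alpha = (C_beta - C0) / (C_beta - C_alpha)
f_alpha = (88.0 - 55.0) / (88.0 - 32.7) = 0.596745
m_alpha = f_alpha * m_total = 0.596745 * 606 = 361.6 g


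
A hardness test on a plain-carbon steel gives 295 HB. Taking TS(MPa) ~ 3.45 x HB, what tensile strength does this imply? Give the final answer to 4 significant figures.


TS (MPa) = 3.45 * HB
TS = 3.45 * 295
TS = 1018 MPa


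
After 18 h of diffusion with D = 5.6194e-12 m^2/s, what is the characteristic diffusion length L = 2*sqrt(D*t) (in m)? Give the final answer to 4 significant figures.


t = 18 hr = 64800 s
Diffusion length = 2*sqrt(D*t)
= 2*sqrt(5.6194e-12 * 64800)
= 1.207e-03 m


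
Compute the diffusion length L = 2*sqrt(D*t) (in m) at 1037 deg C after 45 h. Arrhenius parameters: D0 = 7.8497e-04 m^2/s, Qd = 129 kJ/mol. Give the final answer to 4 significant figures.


Step 1: D = D0 * exp(-Qd/(R*T))
T = 1310.15 K
D = 7.8497e-04 * exp(-129e3 / (8.314 * 1310.15)) = 5.64339e-09 m^2/s
Step 2: L = 2*sqrt(D*t)
t = 45 h = 162000 s
L = 2*sqrt(5.64339e-09 * 162000) = 0.06047 m


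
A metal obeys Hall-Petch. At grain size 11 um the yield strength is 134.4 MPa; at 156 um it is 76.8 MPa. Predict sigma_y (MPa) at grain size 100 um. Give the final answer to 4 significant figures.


sigma_y = sigma0 + k / sqrt(d)
1/sqrt(d1) = 1/sqrt(1.1e-05) = 301.511;  1/sqrt(d2) = 80.0641
k = (sigma1 - sigma2) / (1/sqrt(d1) - 1/sqrt(d2)) = (134.4 - 76.8) / (301.511 - 80.0641) = 0.260107 MPa*m^0.5
sigma0 = sigma1 - k/sqrt(d1) = 134.4 - 0.260107*301.511 = 55.9748 MPa
sigma_y(d3) = 55.9748 + 0.260107 / sqrt(1e-04) = 81.99 MPa


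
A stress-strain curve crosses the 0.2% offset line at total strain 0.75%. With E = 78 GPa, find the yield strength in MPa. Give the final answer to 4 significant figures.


Offset strain = 0.002
Elastic strain at yield = total_strain - offset = 7.5e-03 - 0.002 = 5.5e-03
sigma_y = E * elastic_strain = 78000 * 5.5e-03
sigma_y = 429 MPa


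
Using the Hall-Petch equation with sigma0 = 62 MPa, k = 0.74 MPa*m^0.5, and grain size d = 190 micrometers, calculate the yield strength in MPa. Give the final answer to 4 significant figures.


sigma_y = sigma0 + k / sqrt(d)
d = 190 um = 1.9e-04 m
sigma_y = 62 + 0.74 / sqrt(1.9e-04)
sigma_y = 115.7 MPa


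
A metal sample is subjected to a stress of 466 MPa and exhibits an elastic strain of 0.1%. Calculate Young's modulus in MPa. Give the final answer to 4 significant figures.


E = sigma / epsilon
epsilon = 0.1% = 1e-03
E = 466 / 1e-03
E = 466000 MPa


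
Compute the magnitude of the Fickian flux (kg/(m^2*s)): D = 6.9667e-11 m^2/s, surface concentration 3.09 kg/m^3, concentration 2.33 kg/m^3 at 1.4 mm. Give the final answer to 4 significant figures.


J = -D * (dC/dx) = D * (C1 - C2) / dx
J = 6.9667e-11 * (3.09 - 2.33) / 1.4e-03
J = 3.782e-08 kg/(m^2*s)


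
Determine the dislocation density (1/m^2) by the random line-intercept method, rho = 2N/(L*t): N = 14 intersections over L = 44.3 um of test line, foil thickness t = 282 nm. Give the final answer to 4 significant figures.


rho = 2N / (L * t)
L = 44.3 um = 4.43e-05 m, t = 282 nm = 2.82e-07 m
rho = 2 * 14 / (4.43e-05 * 2.82e-07)
rho = 2.241e+12 1/m^2


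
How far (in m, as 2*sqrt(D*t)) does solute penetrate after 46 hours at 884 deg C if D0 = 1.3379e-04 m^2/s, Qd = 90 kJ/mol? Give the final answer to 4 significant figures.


Step 1: D = D0 * exp(-Qd/(R*T))
T = 1157.15 K
D = 1.3379e-04 * exp(-90e3 / (8.314 * 1157.15)) = 1.15773e-08 m^2/s
Step 2: L = 2*sqrt(D*t)
t = 46 h = 165600 s
L = 2*sqrt(1.15773e-08 * 165600) = 0.08757 m


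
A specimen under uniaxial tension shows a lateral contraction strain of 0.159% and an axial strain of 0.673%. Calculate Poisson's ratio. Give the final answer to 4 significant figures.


nu = -epsilon_lat / epsilon_axial
Lateral strain is contraction (negative), so using magnitudes:
nu = 0.159 / 0.673
nu = 0.2363


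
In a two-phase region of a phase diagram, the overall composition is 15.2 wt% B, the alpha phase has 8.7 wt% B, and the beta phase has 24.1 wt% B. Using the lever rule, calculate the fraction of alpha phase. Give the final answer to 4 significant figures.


f_alpha = (C_beta - C0) / (C_beta - C_alpha)
f_alpha = (24.1 - 15.2) / (24.1 - 8.7)
f_alpha = 0.5779


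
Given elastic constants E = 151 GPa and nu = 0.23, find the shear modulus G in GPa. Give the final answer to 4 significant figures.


G = E / (2*(1+nu))
G = 151 / (2*(1+0.23))
G = 61.38 GPa


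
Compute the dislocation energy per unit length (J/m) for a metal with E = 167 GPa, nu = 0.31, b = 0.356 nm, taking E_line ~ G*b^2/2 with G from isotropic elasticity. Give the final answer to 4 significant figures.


Step 1: G = E / (2*(1+nu))
G = 167 / (2*(1+0.31)) = 63.7405 GPa = 6.37405e+10 Pa
Step 2: E_line = G*b^2/2
b = 0.356 nm = 3.56e-10 m
E_line = 0.5 * 6.37405e+10 * (3.56e-10)^2 = 4.039e-09 J/m


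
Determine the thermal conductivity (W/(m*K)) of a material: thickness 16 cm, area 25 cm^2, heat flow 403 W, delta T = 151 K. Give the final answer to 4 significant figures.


k = Q*L / (A*dT)
L = 0.16 m, A = 2.5e-03 m^2
k = 403 * 0.16 / (2.5e-03 * 151)
k = 170.8 W/(m*K)


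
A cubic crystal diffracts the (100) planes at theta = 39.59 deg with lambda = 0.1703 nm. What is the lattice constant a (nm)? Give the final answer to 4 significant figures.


d = lambda / (2*sin(theta))
d = 0.1703 / (2*sin(39.59 deg))
d = 0.133613 nm
a = d * sqrt(h^2+k^2+l^2) = 0.133613 * sqrt(1)
a = 0.1336 nm


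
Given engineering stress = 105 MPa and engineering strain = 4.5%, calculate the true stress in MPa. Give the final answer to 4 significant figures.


sigma_true = sigma_eng * (1 + epsilon_eng)
sigma_true = 105 * (1 + 0.045)
sigma_true = 109.7 MPa


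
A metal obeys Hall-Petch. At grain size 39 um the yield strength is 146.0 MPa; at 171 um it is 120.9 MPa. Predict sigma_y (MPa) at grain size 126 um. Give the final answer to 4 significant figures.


sigma_y = sigma0 + k / sqrt(d)
1/sqrt(d1) = 1/sqrt(3.9e-05) = 160.128;  1/sqrt(d2) = 76.4719
k = (sigma1 - sigma2) / (1/sqrt(d1) - 1/sqrt(d2)) = (146.0 - 120.9) / (160.128 - 76.4719) = 0.300037 MPa*m^0.5
sigma0 = sigma1 - k/sqrt(d1) = 146.0 - 0.300037*160.128 = 97.9556 MPa
sigma_y(d3) = 97.9556 + 0.300037 / sqrt(1.26e-04) = 124.7 MPa


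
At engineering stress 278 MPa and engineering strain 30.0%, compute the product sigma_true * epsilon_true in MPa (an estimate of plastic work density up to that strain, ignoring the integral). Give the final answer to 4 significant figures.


sigma_true = sigma_eng * (1 + epsilon_eng)
sigma_true = 278 * (1 + 0.3) = 361.4 MPa
epsilon_true = ln(1 + epsilon_eng)
epsilon_true = ln(1 + 0.3) = 0.262364
sigma_true * epsilon_true = 361.4 * 0.262364 = 94.82 MPa


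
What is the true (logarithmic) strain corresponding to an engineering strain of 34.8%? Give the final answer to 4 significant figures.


epsilon_true = ln(1 + epsilon_eng)
epsilon_true = ln(1 + 0.348)
epsilon_true = 0.2986


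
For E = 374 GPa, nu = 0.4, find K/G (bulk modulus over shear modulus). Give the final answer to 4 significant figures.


G = E / (2*(1+nu))
G = 374 / (2*(1+0.4)) = 133.571 GPa
K = E / (3*(1-2*nu))
K = 374 / (3*(1-2*0.4)) = 623.333 GPa
K/G = 623.333 / 133.571 = 4.667


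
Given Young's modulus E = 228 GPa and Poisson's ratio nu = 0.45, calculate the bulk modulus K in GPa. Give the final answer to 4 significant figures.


K = E / (3*(1-2*nu))
K = 228 / (3*(1-2*0.45))
K = 760 GPa


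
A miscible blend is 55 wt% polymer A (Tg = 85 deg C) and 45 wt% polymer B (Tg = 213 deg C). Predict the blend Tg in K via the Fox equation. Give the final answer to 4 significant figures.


1/Tg = w1/Tg1 + w2/Tg2 (in Kelvin)
Tg1 = 358.15 K, Tg2 = 486.15 K
1/Tg = 0.55/358.15 + 0.45/486.15
Tg = 406.3 K


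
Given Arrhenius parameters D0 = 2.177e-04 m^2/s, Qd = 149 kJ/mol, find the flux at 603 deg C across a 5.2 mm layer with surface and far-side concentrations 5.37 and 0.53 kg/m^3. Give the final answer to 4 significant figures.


Step 1: D = D0 * exp(-Qd/(R*T))
T = 603 + 273.15 = 876.15 K
D = 2.177e-04 * exp(-149e3 / (8.314 * 876.15)) = 2.84708e-13 m^2/s
Step 2: J = D * (C1 - C2) / dx
J = 2.84708e-13 * (5.37 - 0.53) / 5.2e-03
J = 2.65e-10 kg/(m^2*s)


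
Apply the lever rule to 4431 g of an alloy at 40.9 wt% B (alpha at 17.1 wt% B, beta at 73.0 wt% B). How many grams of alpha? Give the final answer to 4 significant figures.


f_alpha = (C_beta - C0) / (C_beta - C_alpha)
f_alpha = (73.0 - 40.9) / (73.0 - 17.1) = 0.57424
m_alpha = f_alpha * m_total = 0.57424 * 4431 = 2544 g


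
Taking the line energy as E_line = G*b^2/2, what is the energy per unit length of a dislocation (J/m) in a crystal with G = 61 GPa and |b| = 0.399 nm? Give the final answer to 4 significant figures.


E = G*b^2/2
b = 0.399 nm = 3.99e-10 m
G = 61 GPa = 6.1e+10 Pa
E = 0.5 * 6.1e+10 * (3.99e-10)^2
E = 4.856e-09 J/m


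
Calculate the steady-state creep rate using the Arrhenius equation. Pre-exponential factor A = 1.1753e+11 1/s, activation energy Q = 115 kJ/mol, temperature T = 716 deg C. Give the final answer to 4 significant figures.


rate = A * exp(-Q / (R*T))
T = 716 + 273.15 = 989.15 K
rate = 1.1753e+11 * exp(-115e3 / (8.314 * 989.15))
rate = 99320 1/s


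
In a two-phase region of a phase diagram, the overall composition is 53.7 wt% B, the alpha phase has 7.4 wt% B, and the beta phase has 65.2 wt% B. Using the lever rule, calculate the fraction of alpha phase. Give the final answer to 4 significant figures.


f_alpha = (C_beta - C0) / (C_beta - C_alpha)
f_alpha = (65.2 - 53.7) / (65.2 - 7.4)
f_alpha = 0.199


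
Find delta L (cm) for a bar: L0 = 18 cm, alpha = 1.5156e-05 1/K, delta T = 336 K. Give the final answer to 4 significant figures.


dL = L0 * alpha * dT
dL = 18 * 1.5156e-05 * 336
dL = 0.09166 cm


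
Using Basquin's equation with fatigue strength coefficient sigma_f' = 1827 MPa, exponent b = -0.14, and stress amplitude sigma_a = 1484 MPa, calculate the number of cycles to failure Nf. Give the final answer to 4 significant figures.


sigma_a = sigma_f' * (2*Nf)^b
2*Nf = (sigma_a / sigma_f')^(1/b)
2*Nf = (1484 / 1827)^(1/-0.14)
2*Nf = 4.41604
Nf = 2.208 cycles


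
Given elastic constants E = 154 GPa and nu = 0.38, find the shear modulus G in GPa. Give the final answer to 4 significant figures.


G = E / (2*(1+nu))
G = 154 / (2*(1+0.38))
G = 55.8 GPa


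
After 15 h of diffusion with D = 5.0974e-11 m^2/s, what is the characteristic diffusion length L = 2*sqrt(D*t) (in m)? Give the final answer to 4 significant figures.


t = 15 hr = 54000 s
Diffusion length = 2*sqrt(D*t)
= 2*sqrt(5.0974e-11 * 54000)
= 3.318e-03 m


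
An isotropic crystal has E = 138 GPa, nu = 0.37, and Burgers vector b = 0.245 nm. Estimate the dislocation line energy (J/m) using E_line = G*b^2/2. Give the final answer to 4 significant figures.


Step 1: G = E / (2*(1+nu))
G = 138 / (2*(1+0.37)) = 50.365 GPa = 5.0365e+10 Pa
Step 2: E_line = G*b^2/2
b = 0.245 nm = 2.45e-10 m
E_line = 0.5 * 5.0365e+10 * (2.45e-10)^2 = 1.512e-09 J/m


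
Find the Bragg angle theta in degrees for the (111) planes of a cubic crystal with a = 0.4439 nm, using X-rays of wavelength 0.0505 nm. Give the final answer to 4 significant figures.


d = a / sqrt(h^2+k^2+l^2)
d = 0.4439 / sqrt(3) = 0.256286 nm
lambda = 2*d*sin(theta)  =>  sin(theta) = lambda / (2*d)
sin(theta) = 0.0505 / (2 * 0.256286) = 0.0985228
theta = 5.654 deg


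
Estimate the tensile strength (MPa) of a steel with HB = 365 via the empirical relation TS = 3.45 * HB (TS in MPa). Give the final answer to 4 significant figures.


TS (MPa) = 3.45 * HB
TS = 3.45 * 365
TS = 1259 MPa


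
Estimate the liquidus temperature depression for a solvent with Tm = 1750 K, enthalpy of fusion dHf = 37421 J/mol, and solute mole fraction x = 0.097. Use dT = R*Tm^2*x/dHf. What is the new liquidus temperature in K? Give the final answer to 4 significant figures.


dT = R*Tm^2*x / dHf
dT = 8.314 * 1750^2 * 0.097 / 37421
dT = 65.9998 K
T_new = 1750 - 65.9998 = 1684 K


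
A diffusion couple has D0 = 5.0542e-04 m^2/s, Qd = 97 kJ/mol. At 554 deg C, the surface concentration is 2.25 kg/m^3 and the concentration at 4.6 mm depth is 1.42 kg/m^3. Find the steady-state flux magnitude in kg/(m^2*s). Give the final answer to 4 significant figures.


Step 1: D = D0 * exp(-Qd/(R*T))
T = 554 + 273.15 = 827.15 K
D = 5.0542e-04 * exp(-97e3 / (8.314 * 827.15)) = 3.78327e-10 m^2/s
Step 2: J = D * (C1 - C2) / dx
J = 3.78327e-10 * (2.25 - 1.42) / 4.6e-03
J = 6.826e-08 kg/(m^2*s)


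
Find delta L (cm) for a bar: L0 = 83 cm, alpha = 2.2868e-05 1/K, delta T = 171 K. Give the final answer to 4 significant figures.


dL = L0 * alpha * dT
dL = 83 * 2.2868e-05 * 171
dL = 0.3246 cm


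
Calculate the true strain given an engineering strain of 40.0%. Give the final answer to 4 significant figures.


epsilon_true = ln(1 + epsilon_eng)
epsilon_true = ln(1 + 0.4)
epsilon_true = 0.3365


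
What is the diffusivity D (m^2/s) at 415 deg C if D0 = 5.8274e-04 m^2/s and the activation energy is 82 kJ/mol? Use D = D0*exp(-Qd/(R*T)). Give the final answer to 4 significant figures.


D = D0 * exp(-Qd / (R*T))
T = 688.15 K
D = 5.8274e-04 * exp(-82e3 / (8.314 * 688.15))
D = 3.475e-10 m^2/s


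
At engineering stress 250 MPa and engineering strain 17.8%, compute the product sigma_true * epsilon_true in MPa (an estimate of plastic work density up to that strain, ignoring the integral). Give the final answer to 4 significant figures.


sigma_true = sigma_eng * (1 + epsilon_eng)
sigma_true = 250 * (1 + 0.178) = 294.5 MPa
epsilon_true = ln(1 + epsilon_eng)
epsilon_true = ln(1 + 0.178) = 0.163818
sigma_true * epsilon_true = 294.5 * 0.163818 = 48.24 MPa
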